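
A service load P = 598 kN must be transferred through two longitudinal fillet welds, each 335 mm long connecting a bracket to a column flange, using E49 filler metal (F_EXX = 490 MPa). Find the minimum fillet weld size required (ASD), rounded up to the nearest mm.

w = 9 mm

Total weld length L = 670 mm.
Required throat t_e = P × Ω / (0.6 F_EXX × L) = 598 × 2.0 / (0.6 × 490 × 670 × 10⁻³) = 6.072 mm.
Required leg w = t_e / 0.707 = 8.588 mm → use 9 mm.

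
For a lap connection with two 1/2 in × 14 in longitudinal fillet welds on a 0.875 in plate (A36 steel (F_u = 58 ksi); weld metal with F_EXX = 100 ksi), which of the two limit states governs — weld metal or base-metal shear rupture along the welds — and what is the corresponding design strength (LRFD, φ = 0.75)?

φR_n ≈ 445 kips (weld metal governs)

t_e = 0.707 × 0.5 = 0.3535 in; L = 28 in.
Weld metal: φR_n = 0.75 × 0.6 × 100 × 0.3535 × 28 = 445.4 kips.
Base metal (shear rupture): φR_n = 0.75 × 0.6 × 58 × 0.875 × 28 = 639.4 kips.
Governing: weld metal.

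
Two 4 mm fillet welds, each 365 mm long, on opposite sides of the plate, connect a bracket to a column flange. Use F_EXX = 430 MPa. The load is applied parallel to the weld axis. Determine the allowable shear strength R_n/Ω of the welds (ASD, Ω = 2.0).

Effective throat t_e = 0.707 × 4 = 2.828 mm.
Total length L = 730 mm; A_we = 2.828 × 730 = 2064 mm².
F_nw = 0.6 F_EXX = 0.6 × 430 = 258 MPa.
R_n = 258 × 2064 × 10⁻³ = 532.6 kN; R_n/Ω = 532.6/2.0 = 266.3 kN.

R_n/Ω ≈ 266 kN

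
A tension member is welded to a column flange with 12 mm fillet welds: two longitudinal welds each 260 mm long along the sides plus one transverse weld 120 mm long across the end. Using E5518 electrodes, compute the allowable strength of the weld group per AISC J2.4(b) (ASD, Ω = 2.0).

E55XX → F_EXX = 550 MPa.
t_e = 0.707 × 12 = 8.484 mm.
R_nwl = 0.6 × 550 × 8.484 × 520 × 10⁻³ = 1456 kN (longitudinal, 2 welds).
R_nwt = 0.6 × 550 × 8.484 × 120 × 10⁻³ = 336 kN (transverse, base value).
(i) R_nwl + R_nwt = 1792 kN; (ii) 0.85 R_nwl + 1.5 R_nwt = 1741 kN.
R_n = max = 1792 kN [governs: (i)]; R_n/Ω = 895.9 kN.

R_n/Ω ≈ 896 kN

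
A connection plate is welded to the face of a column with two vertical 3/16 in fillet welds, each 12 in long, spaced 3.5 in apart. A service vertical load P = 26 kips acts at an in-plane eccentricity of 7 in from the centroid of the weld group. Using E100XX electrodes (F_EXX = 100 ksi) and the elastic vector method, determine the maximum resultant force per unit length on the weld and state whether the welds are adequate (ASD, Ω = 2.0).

f_max ≈ 3.6 kip/in; adequate

Total weld length L_w = 24 in. Treat welds as unit-width lines.
Polar moment about centroid: J = 2[d³/12 + d(b/2)²] = 2[12³/12 + 12×1.75²] = 361.5 in³.
Direct shear f_v = P/L_w = 26 / 24 = 1.083 kip/in (vertical).
Torsion M = P·e = 26 × 7 = 182 kip·in.
Critical point at (x, y) = (1.75, 6) from centroid. f_tx = M·y/J = 3.021 kip/in; f_ty = M·x/J = 0.8811 kip/in.
Resultant f_max = √[f_tx² + (f_v + f_ty)²] = √[3.021² + (1.083 + 0.8811)²] = 3.603 kip/in.
Capacity per unit length: r_n/Ω = (1/2.0) × 0.6 × 100 × (0.707 × 0.1875) = 3.977 kip/in.
3.603 ≤ 3.977 → adequate.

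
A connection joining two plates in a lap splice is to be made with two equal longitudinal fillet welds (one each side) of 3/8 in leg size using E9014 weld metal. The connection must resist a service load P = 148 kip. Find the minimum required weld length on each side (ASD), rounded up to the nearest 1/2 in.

L = 10.5 in on each side

E90XX → F_EXX = 90 ksi.
Throat t_e = 0.707 × 0.375 = 0.2651 in.
r_n/Ω = (0.6 × 90 × 0.2651) / 2.0 = 7.158 kip/in.
L_req = P / (r_n/Ω) = 148 / 7.158 = 20.68 in total.
Per side: 20.68 / 2 = 10.34 in.
Round up → use L = 10.5 in on each side.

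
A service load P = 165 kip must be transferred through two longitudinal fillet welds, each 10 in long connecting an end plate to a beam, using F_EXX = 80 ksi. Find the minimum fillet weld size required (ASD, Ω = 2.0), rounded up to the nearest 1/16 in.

Total weld length L = 20 in.
Required throat t_e = P × Ω / (0.6 F_EXX × L) = 165 × 2.0 / (0.6 × 80 × 20) = 0.3438 in.
Required leg w = t_e / 0.707 = 0.4862 in → use 1/2 in.

w = 1/2 in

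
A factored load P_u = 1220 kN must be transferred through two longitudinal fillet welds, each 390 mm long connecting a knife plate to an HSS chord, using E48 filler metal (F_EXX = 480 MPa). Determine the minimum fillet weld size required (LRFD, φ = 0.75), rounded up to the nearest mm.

w = 11 mm

Total weld length L = 780 mm.
Required throat t_e = P_u / (φ × 0.6 F_EXX × L) = 1220 / (0.75 × 0.6 × 480 × 780 × 10⁻³) = 7.241 mm.
Required leg w = t_e / 0.707 = 10.24 mm → use 11 mm.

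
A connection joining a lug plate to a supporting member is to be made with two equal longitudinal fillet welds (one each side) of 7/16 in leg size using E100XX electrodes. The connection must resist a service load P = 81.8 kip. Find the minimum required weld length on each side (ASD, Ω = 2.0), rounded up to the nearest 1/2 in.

L = 4.5 in on each side

E100XX → F_EXX = 100 ksi.
Throat t_e = 0.707 × 0.4375 = 0.3093 in.
r_n/Ω = (0.6 × 100 × 0.3093) / 2.0 = 9.279 kip/in.
L_req = P / (r_n/Ω) = 81.8 / 9.279 = 8.815 in total.
Per side: 8.815 / 2 = 4.408 in.
Round up → use L = 4.5 in on each side.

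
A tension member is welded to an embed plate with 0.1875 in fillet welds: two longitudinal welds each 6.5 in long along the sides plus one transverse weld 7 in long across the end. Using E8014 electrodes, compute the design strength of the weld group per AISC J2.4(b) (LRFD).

φR_n ≈ 103 kips

E80XX → F_EXX = 80 ksi.
t_e = 0.707 × 0.1875 = 0.1326 in.
R_nwl = 0.6 × 80 × 0.1326 × 13 = 82.72 kips (longitudinal, 2 welds).
R_nwt = 0.6 × 80 × 0.1326 × 7 = 44.54 kips (transverse, base value).
(i) R_nwl + R_nwt = 127.3 kips; (ii) 0.85 R_nwl + 1.5 R_nwt = 137.1 kips.
R_n = max = 137.1 kips [governs: (ii)]; φR_n = 102.8 kips.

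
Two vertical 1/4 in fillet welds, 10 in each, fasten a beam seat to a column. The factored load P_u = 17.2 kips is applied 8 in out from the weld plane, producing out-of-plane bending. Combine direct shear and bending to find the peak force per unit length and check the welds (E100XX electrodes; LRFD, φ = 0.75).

f_max ≈ 4.22 kip/in; adequate

E100XX → F_EXX = 100 ksi.
L_w = 2 × 10 = 20 in; section modulus (unit throat) S = 2 × L²/6 = 33.33 in².
Direct shear f_v = P/L_w = 17.2/20 = 0.86 kip/in.
Moment M = P × e = 17.2 × 8 = 137.6 kip·in; bending f_b = M/S = 4.128 kip/in.
f_max = √(f_v² + f_b²) = √(0.86² + 4.128²) = 4.217 kip/in.
φr_n = 0.75 × 0.6 × 100 × (0.707 × 0.25) = 7.954 kip/in → adequate.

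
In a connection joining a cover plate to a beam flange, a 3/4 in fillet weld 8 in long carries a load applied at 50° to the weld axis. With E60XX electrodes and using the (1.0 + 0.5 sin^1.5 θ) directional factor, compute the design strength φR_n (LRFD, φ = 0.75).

E60XX → F_EXX = 60 ksi.
t_e = 0.707 × 0.75 = 0.5302 in; A_we = 0.5302 × 8 = 4.242 in².
Directional factor: 1.0 + 0.5 sin^1.5(50°) = 1.335.
F_nw = 0.6 × 60 × 1.335 = 48.07 ksi.
φR_n = 0.75 × 48.07 × 4.242 = 152.9 kip.

φR_n ≈ 153 kip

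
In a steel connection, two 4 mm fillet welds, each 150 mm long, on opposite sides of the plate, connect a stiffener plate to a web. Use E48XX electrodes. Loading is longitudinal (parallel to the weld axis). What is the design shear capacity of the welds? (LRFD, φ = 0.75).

φR_n ≈ 183 kN

E48XX → F_EXX = 480 MPa.
Effective throat t_e = 0.707 × 4 = 2.828 mm.
Total length L = 300 mm; A_we = 2.828 × 300 = 848.4 mm².
F_nw = 0.6 F_EXX = 0.6 × 480 = 288 MPa.
φR_n = 0.75 × 288 × 848.4 × 10⁻³ = 183.3 kN.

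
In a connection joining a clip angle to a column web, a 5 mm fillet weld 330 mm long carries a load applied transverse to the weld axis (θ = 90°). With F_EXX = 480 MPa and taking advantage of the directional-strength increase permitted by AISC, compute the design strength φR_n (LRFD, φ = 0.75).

t_e = 0.707 × 5 = 3.535 mm; A_we = 3.535 × 330 = 1167 mm².
Directional factor: 1.0 + 0.5 sin^1.5(90°) = 1.5.
F_nw = 0.6 × 480 × 1.5 = 432 MPa.
φR_n = 0.75 × 432 × 1167 × 10⁻³ = 378 kN.

φR_n ≈ 378 kN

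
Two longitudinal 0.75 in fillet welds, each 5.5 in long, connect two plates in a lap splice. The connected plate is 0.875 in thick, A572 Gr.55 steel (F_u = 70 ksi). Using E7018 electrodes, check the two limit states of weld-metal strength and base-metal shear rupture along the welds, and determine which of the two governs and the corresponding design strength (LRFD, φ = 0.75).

E70XX → F_EXX = 70 ksi.
t_e = 0.707 × 0.75 = 0.5302 in; L = 11 in.
Weld metal: φR_n = 0.75 × 0.6 × 70 × 0.5302 × 11 = 183.7 kip.
Base metal (shear rupture): φR_n = 0.75 × 0.6 × 70 × 0.875 × 11 = 303.2 kip.
Governing: weld metal.

φR_n ≈ 184 kip (weld metal governs)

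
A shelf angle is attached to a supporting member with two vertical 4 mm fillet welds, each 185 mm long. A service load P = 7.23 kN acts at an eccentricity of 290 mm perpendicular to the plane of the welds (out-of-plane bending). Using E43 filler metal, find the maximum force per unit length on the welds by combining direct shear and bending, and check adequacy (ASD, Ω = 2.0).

E43XX → F_EXX = 430 MPa.
L_w = 2 × 185 = 370 mm; section modulus (unit throat) S = 2 × L²/6 = 11410 mm².
Direct shear f_v = P/L_w = 7.23×10³/370 = 19.54 N/mm.
Moment M = P × e = 7.23×10³ × 290 = 2096700 N·mm; bending f_b = M/S = 183.8 N/mm.
f_max = √(f_v² + f_b²) = √(19.54² + 183.8²) = 184.8 N/mm.
r_n/Ω = (1/2.0) × 0.6 × 430 × (0.707 × 4) = 364.8 N/mm → adequate.

f_max ≈ 185 N/mm; adequate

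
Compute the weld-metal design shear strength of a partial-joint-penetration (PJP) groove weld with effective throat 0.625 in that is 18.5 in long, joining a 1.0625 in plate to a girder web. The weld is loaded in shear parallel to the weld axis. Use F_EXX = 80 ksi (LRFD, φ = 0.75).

Effective throat (given) t_e = 0.625 in.
A_we = 0.625 × 18.5 = 11.56 in².
F_nw = 0.6 F_EXX = 48 ksi.
φR_n = 0.75 × 48 × 11.56 = 416.2 kips.

φR_n ≈ 416 kips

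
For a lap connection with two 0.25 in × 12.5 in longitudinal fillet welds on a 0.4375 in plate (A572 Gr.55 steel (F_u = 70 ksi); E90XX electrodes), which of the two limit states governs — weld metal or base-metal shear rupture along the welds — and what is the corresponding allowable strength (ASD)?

E90XX → F_EXX = 90 ksi.
t_e = 0.707 × 0.25 = 0.1767 in; L = 25 in.
Weld metal: R_n/Ω = (1/2.0) × 0.6 × 90 × 0.1767 × 25 = 119.3 kips.
Base metal (shear rupture): R_n/Ω = (1/2.0) × 0.6 × 70 × 0.4375 × 25 = 229.7 kips.
Governing: weld metal.

R_n/Ω ≈ 119 kips (weld metal governs)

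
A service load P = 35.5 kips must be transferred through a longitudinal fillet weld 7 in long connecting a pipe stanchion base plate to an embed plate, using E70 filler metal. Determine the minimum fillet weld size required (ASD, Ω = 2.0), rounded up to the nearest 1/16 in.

E70XX → F_EXX = 70 ksi.
Total weld length L = 7 in.
Required throat t_e = P × Ω / (0.6 F_EXX × L) = 35.5 × 2.0 / (0.6 × 70 × 7) = 0.2415 in.
Required leg w = t_e / 0.707 = 0.3416 in → use 3/8 in.

w = 3/8 in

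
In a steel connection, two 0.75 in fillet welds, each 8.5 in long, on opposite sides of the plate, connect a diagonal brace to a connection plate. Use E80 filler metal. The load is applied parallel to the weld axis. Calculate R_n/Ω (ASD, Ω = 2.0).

E80XX → F_EXX = 80 ksi.
Effective throat t_e = 0.707 × 0.75 = 0.5302 in.
Total length L = 17 in; A_we = 0.5302 × 17 = 9.014 in².
F_nw = 0.6 F_EXX = 0.6 × 80 = 48 ksi.
R_n = 48 × 9.014 = 432.7 kips; R_n/Ω = 432.7/2.0 = 216.3 kips.

R_n/Ω ≈ 216 kips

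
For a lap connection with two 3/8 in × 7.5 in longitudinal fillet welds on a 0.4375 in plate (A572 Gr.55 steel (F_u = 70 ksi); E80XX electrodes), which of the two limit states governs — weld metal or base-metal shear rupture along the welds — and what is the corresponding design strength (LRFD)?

E80XX → F_EXX = 80 ksi.
t_e = 0.707 × 0.375 = 0.2651 in; L = 15 in.
Weld metal: φR_n = 0.75 × 0.6 × 80 × 0.2651 × 15 = 143.2 kip.
Base metal (shear rupture): φR_n = 0.75 × 0.6 × 70 × 0.4375 × 15 = 206.7 kip.
Governing: weld metal.

φR_n ≈ 143 kip (weld metal governs)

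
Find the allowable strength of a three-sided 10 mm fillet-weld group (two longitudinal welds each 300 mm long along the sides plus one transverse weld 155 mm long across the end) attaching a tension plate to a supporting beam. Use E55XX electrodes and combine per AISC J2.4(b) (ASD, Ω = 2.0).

E55XX → F_EXX = 550 MPa.
t_e = 0.707 × 10 = 7.07 mm.
R_nwl = 0.6 × 550 × 7.07 × 600 × 10⁻³ = 1400 kN (longitudinal, 2 welds).
R_nwt = 0.6 × 550 × 7.07 × 155 × 10⁻³ = 361.6 kN (transverse, base value).
(i) R_nwl + R_nwt = 1761 kN; (ii) 0.85 R_nwl + 1.5 R_nwt = 1732 kN.
R_n = max = 1761 kN [governs: (i)]; R_n/Ω = 880.7 kN.

R_n/Ω ≈ 881 kN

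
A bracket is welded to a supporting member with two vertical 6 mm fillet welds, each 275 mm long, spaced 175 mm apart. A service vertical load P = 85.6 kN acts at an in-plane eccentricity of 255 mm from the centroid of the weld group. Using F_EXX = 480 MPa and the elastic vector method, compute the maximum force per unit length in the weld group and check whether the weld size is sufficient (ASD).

Total weld length L_w = 550 mm. Treat welds as unit-width lines.
Polar moment about centroid: J = 2[d³/12 + d(b/2)²] = 2[275³/12 + 275×87.5²] = 7677000 mm³.
Direct shear f_v = P/L_w = 85.6×10³ / 550 = 155.6 N/mm (vertical).
Torsion M = P·e = 85.6×10³ × 255 = 21828000 N·mm.
Critical point at (x, y) = (87.5, 137.5) from centroid. f_tx = M·y/J = 390.9 N/mm; f_ty = M·x/J = 248.8 N/mm.
Resultant f_max = √[f_tx² + (f_v + f_ty)²] = √[390.9² + (155.6 + 248.8)²] = 562.5 N/mm.
Capacity per unit length: r_n/Ω = (1/2.0) × 0.6 × 480 × (0.707 × 6) = 610.8 N/mm.
562.5 ≤ 610.8 → adequate.

f_max ≈ 562 N/mm; adequate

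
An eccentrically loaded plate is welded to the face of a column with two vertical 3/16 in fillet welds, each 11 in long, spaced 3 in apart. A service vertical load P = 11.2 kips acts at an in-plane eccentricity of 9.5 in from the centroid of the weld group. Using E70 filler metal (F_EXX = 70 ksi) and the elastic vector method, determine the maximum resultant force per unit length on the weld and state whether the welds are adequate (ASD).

f_max ≈ 2.42 kip/in; adequate

Total weld length L_w = 22 in. Treat welds as unit-width lines.
Polar moment about centroid: J = 2[d³/12 + d(b/2)²] = 2[11³/12 + 11×1.5²] = 271.3 in³.
Direct shear f_v = P/L_w = 11.2 / 22 = 0.5091 kip/in (vertical).
Torsion M = P·e = 11.2 × 9.5 = 106.4 kip·in.
Critical point at (x, y) = (1.5, 5.5) from centroid. f_tx = M·y/J = 2.157 kip/in; f_ty = M·x/J = 0.5882 kip/in.
Resultant f_max = √[f_tx² + (f_v + f_ty)²] = √[2.157² + (0.5091 + 0.5882)²] = 2.42 kip/in.
Capacity per unit length: r_n/Ω = (1/2.0) × 0.6 × 70 × (0.707 × 0.1875) = 2.784 kip/in.
2.42 ≤ 2.784 → adequate.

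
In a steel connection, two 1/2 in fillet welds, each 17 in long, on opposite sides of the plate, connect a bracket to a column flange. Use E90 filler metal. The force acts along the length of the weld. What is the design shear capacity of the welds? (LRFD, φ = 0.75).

φR_n ≈ 487 kip

E90XX → F_EXX = 90 ksi.
Effective throat t_e = 0.707 × 0.5 = 0.3535 in.
Total length L = 34 in; A_we = 0.3535 × 34 = 12.02 in².
F_nw = 0.6 F_EXX = 0.6 × 90 = 54 ksi.
φR_n = 0.75 × 54 × 12.02 = 486.8 kip.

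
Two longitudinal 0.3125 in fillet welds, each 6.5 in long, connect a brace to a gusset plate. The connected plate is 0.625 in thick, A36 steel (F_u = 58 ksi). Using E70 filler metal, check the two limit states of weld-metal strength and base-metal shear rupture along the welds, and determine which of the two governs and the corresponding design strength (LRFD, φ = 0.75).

φR_n ≈ 90.5 kips (weld metal governs)

E70XX → F_EXX = 70 ksi.
t_e = 0.707 × 0.3125 = 0.2209 in; L = 13 in.
Weld metal: φR_n = 0.75 × 0.6 × 70 × 0.2209 × 13 = 90.47 kips.
Base metal (shear rupture): φR_n = 0.75 × 0.6 × 58 × 0.625 × 13 = 212.1 kips.
Governing: weld metal.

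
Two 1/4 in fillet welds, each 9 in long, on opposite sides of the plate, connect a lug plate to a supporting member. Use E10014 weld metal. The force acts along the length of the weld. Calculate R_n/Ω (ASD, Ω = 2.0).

E100XX → F_EXX = 100 ksi.
Effective throat t_e = 0.707 × 0.25 = 0.1767 in.
Total length L = 18 in; A_we = 0.1767 × 18 = 3.181 in².
F_nw = 0.6 F_EXX = 0.6 × 100 = 60 ksi.
R_n = 60 × 3.181 = 190.9 kips; R_n/Ω = 190.9/2.0 = 95.44 kips.

R_n/Ω ≈ 95.4 kips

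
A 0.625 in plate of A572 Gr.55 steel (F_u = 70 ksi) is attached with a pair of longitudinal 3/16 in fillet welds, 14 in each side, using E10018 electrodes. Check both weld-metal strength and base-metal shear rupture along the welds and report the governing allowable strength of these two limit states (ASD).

R_n/Ω ≈ 111 kips (weld metal governs)

E100XX → F_EXX = 100 ksi.
t_e = 0.707 × 0.1875 = 0.1326 in; L = 28 in.
Weld metal: R_n/Ω = (1/2.0) × 0.6 × 100 × 0.1326 × 28 = 111.4 kips.
Base metal (shear rupture): R_n/Ω = (1/2.0) × 0.6 × 70 × 0.625 × 28 = 367.5 kips.
Governing: weld metal.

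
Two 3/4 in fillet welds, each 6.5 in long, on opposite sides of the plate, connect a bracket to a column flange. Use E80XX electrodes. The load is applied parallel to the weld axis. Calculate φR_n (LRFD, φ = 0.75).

φR_n ≈ 248 kips

E80XX → F_EXX = 80 ksi.
Effective throat t_e = 0.707 × 0.75 = 0.5302 in.
Total length L = 13 in; A_we = 0.5302 × 13 = 6.893 in².
F_nw = 0.6 F_EXX = 0.6 × 80 = 48 ksi.
φR_n = 0.75 × 48 × 6.893 = 248.2 kips.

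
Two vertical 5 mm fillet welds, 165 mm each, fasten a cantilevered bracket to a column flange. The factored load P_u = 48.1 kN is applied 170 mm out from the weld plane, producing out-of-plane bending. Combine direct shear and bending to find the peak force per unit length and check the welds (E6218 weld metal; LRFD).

E62XX → F_EXX = 620 MPa.
L_w = 2 × 165 = 330 mm; section modulus (unit throat) S = 2 × L²/6 = 9075 mm².
Direct shear f_v = P/L_w = 48.1×10³/330 = 145.8 N/mm.
Moment M = P × e = 48.1×10³ × 170 = 8177000 N·mm; bending f_b = M/S = 901 N/mm.
f_max = √(f_v² + f_b²) = √(145.8² + 901²) = 912.8 N/mm.
φr_n = 0.75 × 0.6 × 620 × (0.707 × 5) = 986.3 N/mm → adequate.

f_max ≈ 913 N/mm; adequate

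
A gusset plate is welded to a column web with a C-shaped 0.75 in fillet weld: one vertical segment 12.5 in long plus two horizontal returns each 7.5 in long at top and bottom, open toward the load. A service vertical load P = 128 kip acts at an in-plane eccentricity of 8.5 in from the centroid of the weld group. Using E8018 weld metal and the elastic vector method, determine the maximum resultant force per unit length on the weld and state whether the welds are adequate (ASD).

E80XX → F_EXX = 80 ksi.
Total weld length L_w = 27.5 in. Treat welds as unit-width lines.
Centroid: x̄ = 2×7.5×3.75 / 27.5 = 2.045 in from the vertical weld.
Polar moment about centroid: J = I_x + I_y = [12.5³/12 + 2×7.5×6.25²] + [12.5×2.045² + 2(7.5³/12 + 7.5×1.705²)] = 914.9 in³.
Direct shear f_v = P/L_w = 128 / 27.5 = 4.655 kip/in (vertical).
Torsion M = P·e = 128 × 8.5 = 1088 kip·in.
Critical point at (x, y) = (5.455, 6.25) from centroid. f_tx = M·y/J = 7.433 kip/in; f_ty = M·x/J = 6.487 kip/in.
Resultant f_max = √[f_tx² + (f_v + f_ty)²] = √[7.433² + (4.655 + 6.487)²] = 13.39 kip/in.
Capacity per unit length: r_n/Ω = (1/2.0) × 0.6 × 80 × (0.707 × 0.75) = 12.73 kip/in.
13.39 > 12.73 → NOT adequate.

f_max ≈ 13.4 kip/in; NOT adequate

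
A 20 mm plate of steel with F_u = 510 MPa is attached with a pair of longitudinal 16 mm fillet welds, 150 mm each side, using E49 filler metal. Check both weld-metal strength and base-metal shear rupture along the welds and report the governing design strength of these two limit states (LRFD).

E49XX → F_EXX = 490 MPa.
t_e = 0.707 × 16 = 11.31 mm; L = 300 mm.
Weld metal: φR_n = 0.75 × 0.6 × 490 × 11.31 × 300 × 10⁻³ = 748.3 kN.
Base metal (shear rupture): φR_n = 0.75 × 0.6 × 510 × 20 × 300 × 10⁻³ = 1377 kN.
Governing: weld metal.

φR_n ≈ 748 kN (weld metal governs)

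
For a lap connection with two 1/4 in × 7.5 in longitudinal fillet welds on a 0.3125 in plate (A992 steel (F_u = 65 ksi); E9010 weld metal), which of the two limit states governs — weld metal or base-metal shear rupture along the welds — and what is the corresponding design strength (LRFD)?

E90XX → F_EXX = 90 ksi.
t_e = 0.707 × 0.25 = 0.1767 in; L = 15 in.
Weld metal: φR_n = 0.75 × 0.6 × 90 × 0.1767 × 15 = 107.4 kips.
Base metal (shear rupture): φR_n = 0.75 × 0.6 × 65 × 0.3125 × 15 = 137.1 kips.
Governing: weld metal.

φR_n ≈ 107 kips (weld metal governs)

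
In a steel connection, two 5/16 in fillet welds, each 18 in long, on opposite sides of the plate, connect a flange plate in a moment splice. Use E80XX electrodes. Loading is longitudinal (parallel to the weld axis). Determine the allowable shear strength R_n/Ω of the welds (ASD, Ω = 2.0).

E80XX → F_EXX = 80 ksi.
Effective throat t_e = 0.707 × 0.3125 = 0.2209 in.
Total length L = 36 in; A_we = 0.2209 × 36 = 7.954 in².
F_nw = 0.6 F_EXX = 0.6 × 80 = 48 ksi.
R_n = 48 × 7.954 = 381.8 kips; R_n/Ω = 381.8/2.0 = 190.9 kips.

R_n/Ω ≈ 191 kips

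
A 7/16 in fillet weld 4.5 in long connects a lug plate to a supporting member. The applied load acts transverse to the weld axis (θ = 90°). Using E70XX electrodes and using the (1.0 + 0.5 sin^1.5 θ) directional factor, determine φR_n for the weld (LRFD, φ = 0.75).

φR_n ≈ 65.8 kips

E70XX → F_EXX = 70 ksi.
t_e = 0.707 × 0.4375 = 0.3093 in; A_we = 0.3093 × 4.5 = 1.392 in².
Directional factor: 1.0 + 0.5 sin^1.5(90°) = 1.5.
F_nw = 0.6 × 70 × 1.5 = 63 ksi.
φR_n = 0.75 × 63 × 1.392 = 65.77 kips.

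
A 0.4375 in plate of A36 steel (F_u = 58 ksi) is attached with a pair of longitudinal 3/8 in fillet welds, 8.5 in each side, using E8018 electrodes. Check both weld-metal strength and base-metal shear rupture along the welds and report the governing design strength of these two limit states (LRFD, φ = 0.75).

E80XX → F_EXX = 80 ksi.
t_e = 0.707 × 0.375 = 0.2651 in; L = 17 in.
Weld metal: φR_n = 0.75 × 0.6 × 80 × 0.2651 × 17 = 162.3 kips.
Base metal (shear rupture): φR_n = 0.75 × 0.6 × 58 × 0.4375 × 17 = 194.1 kips.
Governing: weld metal.

φR_n ≈ 162 kips (weld metal governs)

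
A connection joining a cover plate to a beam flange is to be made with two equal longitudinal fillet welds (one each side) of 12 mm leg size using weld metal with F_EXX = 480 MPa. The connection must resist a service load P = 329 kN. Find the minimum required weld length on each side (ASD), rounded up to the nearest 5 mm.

L = 135 mm on each side

Throat t_e = 0.707 × 12 = 8.484 mm.
r_n/Ω = (0.6 × 480 × 8.484) / 2.0 = 1222 N/mm = 1.222 kN/mm.
L_req = P / (r_n/Ω) = 329 / 1.222 = 269.3 mm total.
Per side: 269.3 / 2 = 134.6 mm.
Round up → use L = 135 mm on each side.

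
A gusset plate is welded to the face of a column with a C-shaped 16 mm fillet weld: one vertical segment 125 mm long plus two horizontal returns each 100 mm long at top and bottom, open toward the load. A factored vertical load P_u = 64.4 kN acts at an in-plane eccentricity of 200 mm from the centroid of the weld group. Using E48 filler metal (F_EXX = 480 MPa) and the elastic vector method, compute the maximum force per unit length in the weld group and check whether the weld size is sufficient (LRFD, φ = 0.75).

f_max ≈ 1080 N/mm; adequate

Total weld length L_w = 325 mm. Treat welds as unit-width lines.
Centroid: x̄ = 2×100×50 / 325 = 30.77 mm from the vertical weld.
Polar moment about centroid: J = I_x + I_y = [125³/12 + 2×100×62.5²] + [125×30.77² + 2(100³/12 + 100×19.23²)] = 1303000 mm³.
Direct shear f_v = P/L_w = 64.4×10³ / 325 = 198.2 N/mm (vertical).
Torsion M = P·e = 64.4×10³ × 200 = 12880000 N·mm.
Critical point at (x, y) = (69.23, 62.5) from centroid. f_tx = M·y/J = 617.8 N/mm; f_ty = M·x/J = 684.3 N/mm.
Resultant f_max = √[f_tx² + (f_v + f_ty)²] = √[617.8² + (198.2 + 684.3)²] = 1077 N/mm.
Capacity per unit length: φr_n = 0.75 × 0.6 × 480 × (0.707 × 16) = 2443 N/mm.
1077 ≤ 2443 → adequate.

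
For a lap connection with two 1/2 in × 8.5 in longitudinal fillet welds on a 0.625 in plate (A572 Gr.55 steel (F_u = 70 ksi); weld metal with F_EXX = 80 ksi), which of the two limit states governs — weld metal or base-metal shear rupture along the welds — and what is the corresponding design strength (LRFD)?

φR_n ≈ 216 kips (weld metal governs)

t_e = 0.707 × 0.5 = 0.3535 in; L = 17 in.
Weld metal: φR_n = 0.75 × 0.6 × 80 × 0.3535 × 17 = 216.3 kips.
Base metal (shear rupture): φR_n = 0.75 × 0.6 × 70 × 0.625 × 17 = 334.7 kips.
Governing: weld metal.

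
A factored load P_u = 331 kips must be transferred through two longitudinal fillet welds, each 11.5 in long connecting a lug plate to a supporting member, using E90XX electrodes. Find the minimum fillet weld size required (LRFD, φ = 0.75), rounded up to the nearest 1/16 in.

w = 9/16 in

E90XX → F_EXX = 90 ksi.
Total weld length L = 23 in.
Required throat t_e = P_u / (φ × 0.6 F_EXX × L) = 331 / (0.75 × 0.6 × 90 × 23) = 0.3553 in.
Required leg w = t_e / 0.707 = 0.5026 in → use 9/16 in.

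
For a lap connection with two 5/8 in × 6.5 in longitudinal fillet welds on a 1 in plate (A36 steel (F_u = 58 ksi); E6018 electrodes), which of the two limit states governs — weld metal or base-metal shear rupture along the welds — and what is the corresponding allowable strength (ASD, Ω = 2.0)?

E60XX → F_EXX = 60 ksi.
t_e = 0.707 × 0.625 = 0.4419 in; L = 13 in.
Weld metal: R_n/Ω = (1/2.0) × 0.6 × 60 × 0.4419 × 13 = 103.4 kip.
Base metal (shear rupture): R_n/Ω = (1/2.0) × 0.6 × 58 × 1 × 13 = 226.2 kip.
Governing: weld metal.

R_n/Ω ≈ 103 kip (weld metal governs)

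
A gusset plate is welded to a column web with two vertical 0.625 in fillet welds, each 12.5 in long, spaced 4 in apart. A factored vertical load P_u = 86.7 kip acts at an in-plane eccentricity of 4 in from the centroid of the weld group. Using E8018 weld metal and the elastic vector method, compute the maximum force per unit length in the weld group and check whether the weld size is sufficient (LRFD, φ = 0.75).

E80XX → F_EXX = 80 ksi.
Total weld length L_w = 25 in. Treat welds as unit-width lines.
Polar moment about centroid: J = 2[d³/12 + d(b/2)²] = 2[12.5³/12 + 12.5×2²] = 425.5 in³.
Direct shear f_v = P/L_w = 86.7 / 25 = 3.468 kip/in (vertical).
Torsion M = P·e = 86.7 × 4 = 346.8 kip·in.
Critical point at (x, y) = (2, 6.25) from centroid. f_tx = M·y/J = 5.094 kip/in; f_ty = M·x/J = 1.63 kip/in.
Resultant f_max = √[f_tx² + (f_v + f_ty)²] = √[5.094² + (3.468 + 1.63)²] = 7.207 kip/in.
Capacity per unit length: φr_n = 0.75 × 0.6 × 80 × (0.707 × 0.625) = 15.91 kip/in.
7.207 ≤ 15.91 → adequate.

f_max ≈ 7.21 kip/in; adequate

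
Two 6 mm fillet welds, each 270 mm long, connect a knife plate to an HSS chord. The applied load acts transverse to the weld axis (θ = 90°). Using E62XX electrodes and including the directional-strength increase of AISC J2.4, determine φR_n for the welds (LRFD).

E62XX → F_EXX = 620 MPa.
t_e = 0.707 × 6 = 4.242 mm; A_we = 4.242 × 540 = 2291 mm².
Directional factor: 1.0 + 0.5 sin^1.5(90°) = 1.5.
F_nw = 0.6 × 620 × 1.5 = 558 MPa.
φR_n = 0.75 × 558 × 2291 × 10⁻³ = 958.6 kN.

φR_n ≈ 959 kN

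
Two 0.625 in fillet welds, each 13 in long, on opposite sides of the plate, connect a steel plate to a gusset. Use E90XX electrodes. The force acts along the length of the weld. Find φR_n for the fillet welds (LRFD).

E90XX → F_EXX = 90 ksi.
Effective throat t_e = 0.707 × 0.625 = 0.4419 in.
Total length L = 26 in; A_we = 0.4419 × 26 = 11.49 in².
F_nw = 0.6 F_EXX = 0.6 × 90 = 54 ksi.
φR_n = 0.75 × 54 × 11.49 = 465.3 kip.

φR_n ≈ 465 kip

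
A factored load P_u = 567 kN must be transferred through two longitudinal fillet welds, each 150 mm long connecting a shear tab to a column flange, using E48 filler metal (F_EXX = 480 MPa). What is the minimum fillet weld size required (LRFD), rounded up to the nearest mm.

w = 13 mm

Total weld length L = 300 mm.
Required throat t_e = P_u / (φ × 0.6 F_EXX × L) = 567 / (0.75 × 0.6 × 480 × 300 × 10⁻³) = 8.75 mm.
Required leg w = t_e / 0.707 = 12.38 mm → use 13 mm.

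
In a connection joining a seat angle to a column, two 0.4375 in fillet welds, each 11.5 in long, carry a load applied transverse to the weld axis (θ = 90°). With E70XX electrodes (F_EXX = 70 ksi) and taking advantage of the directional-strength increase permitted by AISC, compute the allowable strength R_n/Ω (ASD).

t_e = 0.707 × 0.4375 = 0.3093 in; A_we = 0.3093 × 23 = 7.114 in².
Directional factor: 1.0 + 0.5 sin^1.5(90°) = 1.5.
F_nw = 0.6 × 70 × 1.5 = 63 ksi.
R_n/Ω = (63 × 7.114) / 2.0 = 224.1 kips.

R_n/Ω ≈ 224 kips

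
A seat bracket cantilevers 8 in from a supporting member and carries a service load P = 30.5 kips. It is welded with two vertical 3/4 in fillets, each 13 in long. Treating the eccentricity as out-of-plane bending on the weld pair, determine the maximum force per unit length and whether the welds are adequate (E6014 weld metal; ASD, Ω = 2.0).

E60XX → F_EXX = 60 ksi.
L_w = 2 × 13 = 26 in; section modulus (unit throat) S = 2 × L²/6 = 56.33 in².
Direct shear f_v = P/L_w = 30.5/26 = 1.173 kip/in.
Moment M = P × e = 30.5 × 8 = 244 kip·in; bending f_b = M/S = 4.331 kip/in.
f_max = √(f_v² + f_b²) = √(1.173² + 4.331²) = 4.487 kip/in.
r_n/Ω = (1/2.0) × 0.6 × 60 × (0.707 × 0.75) = 9.544 kip/in → adequate.

f_max ≈ 4.49 kip/in; adequate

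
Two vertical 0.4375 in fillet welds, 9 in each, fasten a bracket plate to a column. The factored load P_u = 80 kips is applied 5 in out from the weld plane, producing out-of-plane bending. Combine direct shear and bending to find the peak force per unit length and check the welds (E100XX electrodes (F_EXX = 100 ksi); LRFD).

f_max ≈ 15.5 kip/in; NOT adequate

L_w = 2 × 9 = 18 in; section modulus (unit throat) S = 2 × L²/6 = 27 in².
Direct shear f_v = P/L_w = 80/18 = 4.444 kip/in.
Moment M = P × e = 80 × 5 = 400 kip·in; bending f_b = M/S = 14.81 kip/in.
f_max = √(f_v² + f_b²) = √(4.444² + 14.81²) = 15.47 kip/in.
φr_n = 0.75 × 0.6 × 100 × (0.707 × 0.4375) = 13.92 kip/in → NOT adequate.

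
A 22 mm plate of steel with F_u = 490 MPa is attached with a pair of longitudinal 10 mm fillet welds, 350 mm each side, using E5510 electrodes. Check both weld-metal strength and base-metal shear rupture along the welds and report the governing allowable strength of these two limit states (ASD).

E55XX → F_EXX = 550 MPa.
t_e = 0.707 × 10 = 7.07 mm; L = 700 mm.
Weld metal: R_n/Ω = (1/2.0) × 0.6 × 550 × 7.07 × 700 × 10⁻³ = 816.6 kN.
Base metal (shear rupture): R_n/Ω = (1/2.0) × 0.6 × 490 × 22 × 700 × 10⁻³ = 2264 kN.
Governing: weld metal.

R_n/Ω ≈ 817 kN (weld metal governs)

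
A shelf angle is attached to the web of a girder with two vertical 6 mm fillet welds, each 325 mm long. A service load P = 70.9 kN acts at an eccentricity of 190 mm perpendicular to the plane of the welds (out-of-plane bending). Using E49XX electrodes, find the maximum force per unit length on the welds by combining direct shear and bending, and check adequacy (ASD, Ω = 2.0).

E49XX → F_EXX = 490 MPa.
L_w = 2 × 325 = 650 mm; section modulus (unit throat) S = 2 × L²/6 = 35210 mm².
Direct shear f_v = P/L_w = 70.9×10³/650 = 109.1 N/mm.
Moment M = P × e = 70.9×10³ × 190 = 13471000 N·mm; bending f_b = M/S = 382.6 N/mm.
f_max = √(f_v² + f_b²) = √(109.1² + 382.6²) = 397.9 N/mm.
r_n/Ω = (1/2.0) × 0.6 × 490 × (0.707 × 6) = 623.6 N/mm → adequate.

f_max ≈ 398 N/mm; adequate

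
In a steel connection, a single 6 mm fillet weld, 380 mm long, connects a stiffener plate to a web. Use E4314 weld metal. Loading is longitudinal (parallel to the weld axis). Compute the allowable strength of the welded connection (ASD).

E43XX → F_EXX = 430 MPa.
Effective throat t_e = 0.707 × 6 = 4.242 mm.
Total length L = 380 mm; A_we = 4.242 × 380 = 1612 mm².
F_nw = 0.6 F_EXX = 0.6 × 430 = 258 MPa.
R_n = 258 × 1612 × 10⁻³ = 415.9 kN; R_n/Ω = 415.9/2.0 = 207.9 kN.

R_n/Ω ≈ 208 kN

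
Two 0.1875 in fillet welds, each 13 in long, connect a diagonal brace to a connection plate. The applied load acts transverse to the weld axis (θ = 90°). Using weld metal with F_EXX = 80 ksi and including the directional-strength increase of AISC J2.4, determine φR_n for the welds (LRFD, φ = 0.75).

φR_n ≈ 186 kip

t_e = 0.707 × 0.1875 = 0.1326 in; A_we = 0.1326 × 26 = 3.447 in².
Directional factor: 1.0 + 0.5 sin^1.5(90°) = 1.5.
F_nw = 0.6 × 80 × 1.5 = 72 ksi.
φR_n = 0.75 × 72 × 3.447 = 186.1 kip.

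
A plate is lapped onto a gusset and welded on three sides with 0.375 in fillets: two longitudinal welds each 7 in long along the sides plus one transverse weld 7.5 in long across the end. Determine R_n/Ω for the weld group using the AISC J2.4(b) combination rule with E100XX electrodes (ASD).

E100XX → F_EXX = 100 ksi.
t_e = 0.707 × 0.375 = 0.2651 in.
R_nwl = 0.6 × 100 × 0.2651 × 14 = 222.7 kips (longitudinal, 2 welds).
R_nwt = 0.6 × 100 × 0.2651 × 7.5 = 119.3 kips (transverse, base value).
(i) R_nwl + R_nwt = 342 kips; (ii) 0.85 R_nwl + 1.5 R_nwt = 368.3 kips.
R_n = max = 368.3 kips [governs: (ii)]; R_n/Ω = 184.1 kips.

R_n/Ω ≈ 184 kips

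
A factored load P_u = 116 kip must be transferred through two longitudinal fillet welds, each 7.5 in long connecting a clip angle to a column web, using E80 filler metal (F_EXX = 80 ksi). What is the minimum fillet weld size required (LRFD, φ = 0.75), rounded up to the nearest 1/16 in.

w = 5/16 in

Total weld length L = 15 in.
Required throat t_e = P_u / (φ × 0.6 F_EXX × L) = 116 / (0.75 × 0.6 × 80 × 15) = 0.2148 in.
Required leg w = t_e / 0.707 = 0.3038 in → use 5/16 in.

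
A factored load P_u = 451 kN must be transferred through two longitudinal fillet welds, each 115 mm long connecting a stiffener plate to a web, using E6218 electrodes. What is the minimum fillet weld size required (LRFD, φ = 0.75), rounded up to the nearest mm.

w = 10 mm

E62XX → F_EXX = 620 MPa.
Total weld length L = 230 mm.
Required throat t_e = P_u / (φ × 0.6 F_EXX × L) = 451 / (0.75 × 0.6 × 620 × 230 × 10⁻³) = 7.028 mm.
Required leg w = t_e / 0.707 = 9.941 mm → use 10 mm.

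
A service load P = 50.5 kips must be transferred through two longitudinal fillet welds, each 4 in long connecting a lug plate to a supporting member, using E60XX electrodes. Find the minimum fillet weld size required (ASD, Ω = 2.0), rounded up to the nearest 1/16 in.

E60XX → F_EXX = 60 ksi.
Total weld length L = 8 in.
Required throat t_e = P × Ω / (0.6 F_EXX × L) = 50.5 × 2.0 / (0.6 × 60 × 8) = 0.3507 in.
Required leg w = t_e / 0.707 = 0.496 in → use 1/2 in.

w = 1/2 in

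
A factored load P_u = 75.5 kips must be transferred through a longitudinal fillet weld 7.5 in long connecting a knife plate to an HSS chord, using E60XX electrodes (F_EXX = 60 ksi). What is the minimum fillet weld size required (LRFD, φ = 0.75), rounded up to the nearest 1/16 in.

w = 9/16 in

Total weld length L = 7.5 in.
Required throat t_e = P_u / (φ × 0.6 F_EXX × L) = 75.5 / (0.75 × 0.6 × 60 × 7.5) = 0.3728 in.
Required leg w = t_e / 0.707 = 0.5274 in → use 9/16 in.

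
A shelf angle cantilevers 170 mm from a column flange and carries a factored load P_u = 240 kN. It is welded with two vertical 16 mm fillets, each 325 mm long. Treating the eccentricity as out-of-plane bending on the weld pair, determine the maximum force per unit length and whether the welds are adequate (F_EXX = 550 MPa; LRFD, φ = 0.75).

L_w = 2 × 325 = 650 mm; section modulus (unit throat) S = 2 × L²/6 = 35210 mm².
Direct shear f_v = P/L_w = 240×10³/650 = 369.2 N/mm.
Moment M = P × e = 240×10³ × 170 = 40800000 N·mm; bending f_b = M/S = 1159 N/mm.
f_max = √(f_v² + f_b²) = √(369.2² + 1159²) = 1216 N/mm.
φr_n = 0.75 × 0.6 × 550 × (0.707 × 16) = 2800 N/mm → adequate.

f_max ≈ 1220 N/mm; adequate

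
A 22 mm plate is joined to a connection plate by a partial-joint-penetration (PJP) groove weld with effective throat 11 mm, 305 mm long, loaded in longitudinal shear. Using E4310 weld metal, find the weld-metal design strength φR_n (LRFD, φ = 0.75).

φR_n ≈ 649 kN

E43XX → F_EXX = 430 MPa.
Effective throat (given) t_e = 11 mm.
A_we = 11 × 305 = 3355 mm².
F_nw = 0.6 F_EXX = 258 MPa.
φR_n = 0.75 × 258 × 3355 × 10⁻³ = 649.2 kN.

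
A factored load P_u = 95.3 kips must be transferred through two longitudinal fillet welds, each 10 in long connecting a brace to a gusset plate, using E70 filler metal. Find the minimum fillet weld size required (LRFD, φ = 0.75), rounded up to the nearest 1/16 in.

E70XX → F_EXX = 70 ksi.
Total weld length L = 20 in.
Required throat t_e = P_u / (φ × 0.6 F_EXX × L) = 95.3 / (0.75 × 0.6 × 70 × 20) = 0.1513 in.
Required leg w = t_e / 0.707 = 0.214 in → use 1/4 in.

w = 1/4 in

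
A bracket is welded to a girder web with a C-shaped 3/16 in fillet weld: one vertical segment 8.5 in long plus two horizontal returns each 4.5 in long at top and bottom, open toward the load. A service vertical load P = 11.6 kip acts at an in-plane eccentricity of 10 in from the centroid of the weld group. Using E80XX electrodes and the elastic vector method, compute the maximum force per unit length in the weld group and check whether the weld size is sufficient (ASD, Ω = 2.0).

E80XX → F_EXX = 80 ksi.
Total weld length L_w = 17.5 in. Treat welds as unit-width lines.
Centroid: x̄ = 2×4.5×2.25 / 17.5 = 1.157 in from the vertical weld.
Polar moment about centroid: J = I_x + I_y = [8.5³/12 + 2×4.5×4.25²] + [8.5×1.157² + 2(4.5³/12 + 4.5×1.093²)] = 251.1 in³.
Direct shear f_v = P/L_w = 11.6 / 17.5 = 0.6629 kip/in (vertical).
Torsion M = P·e = 11.6 × 10 = 116 kip·in.
Critical point at (x, y) = (3.343, 4.25) from centroid. f_tx = M·y/J = 1.964 kip/in; f_ty = M·x/J = 1.545 kip/in.
Resultant f_max = √[f_tx² + (f_v + f_ty)²] = √[1.964² + (0.6629 + 1.545)²] = 2.954 kip/in.
Capacity per unit length: r_n/Ω = (1/2.0) × 0.6 × 80 × (0.707 × 0.1875) = 3.181 kip/in.
2.954 ≤ 3.181 → adequate.

f_max ≈ 2.95 kip/in; adequate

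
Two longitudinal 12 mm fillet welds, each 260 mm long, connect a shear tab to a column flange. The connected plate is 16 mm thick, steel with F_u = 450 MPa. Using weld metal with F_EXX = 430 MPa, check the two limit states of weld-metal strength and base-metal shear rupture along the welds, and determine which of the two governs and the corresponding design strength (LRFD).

φR_n ≈ 854 kN (weld metal governs)

t_e = 0.707 × 12 = 8.484 mm; L = 520 mm.
Weld metal: φR_n = 0.75 × 0.6 × 430 × 8.484 × 520 × 10⁻³ = 853.7 kN.
Base metal (shear rupture): φR_n = 0.75 × 0.6 × 450 × 16 × 520 × 10⁻³ = 1685 kN.
Governing: weld metal.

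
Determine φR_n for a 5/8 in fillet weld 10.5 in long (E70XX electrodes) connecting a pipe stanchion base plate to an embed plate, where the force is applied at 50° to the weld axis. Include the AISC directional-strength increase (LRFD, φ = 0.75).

E70XX → F_EXX = 70 ksi.
t_e = 0.707 × 0.625 = 0.4419 in; A_we = 0.4419 × 10.5 = 4.64 in².
Directional factor: 1.0 + 0.5 sin^1.5(50°) = 1.335.
F_nw = 0.6 × 70 × 1.335 = 56.08 ksi.
φR_n = 0.75 × 56.08 × 4.64 = 195.1 kips.

φR_n ≈ 195 kips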